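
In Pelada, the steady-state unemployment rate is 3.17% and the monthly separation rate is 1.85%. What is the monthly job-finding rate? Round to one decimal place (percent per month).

From u* = s/(s+f): f = s·(1−u)/u.
f = 1.85 × (1 − 0.0317) / 0.0317 = 1.7914 / 0.0317 ≈ 56.5% per month.

Job-finding rate ≈ 56.5% per month.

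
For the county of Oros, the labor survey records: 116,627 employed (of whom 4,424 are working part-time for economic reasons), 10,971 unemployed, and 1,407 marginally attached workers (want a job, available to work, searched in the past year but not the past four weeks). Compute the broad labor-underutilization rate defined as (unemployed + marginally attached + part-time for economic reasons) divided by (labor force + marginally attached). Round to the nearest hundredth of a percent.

Labor force = 116,627 + 10,971 = 127,598.
Numerator = 10,971 + 1,407 + 4,424 = 16,802.
Denominator = 127,598 + 1,407 = 129,005.
Broad rate = 16,802 / 129,005 = 13.02%.

Broad underutilization rate ≈ 13.02%.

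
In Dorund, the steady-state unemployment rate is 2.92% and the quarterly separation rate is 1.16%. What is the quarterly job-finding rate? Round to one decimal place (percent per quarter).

Job-finding rate ≈ 38.6% per quarter.

From u* = s/(s+f): f = s·(1−u)/u.
f = 1.16 × (1 − 0.0292) / 0.0292 = 1.1261 / 0.0292 ≈ 38.6% per quarter.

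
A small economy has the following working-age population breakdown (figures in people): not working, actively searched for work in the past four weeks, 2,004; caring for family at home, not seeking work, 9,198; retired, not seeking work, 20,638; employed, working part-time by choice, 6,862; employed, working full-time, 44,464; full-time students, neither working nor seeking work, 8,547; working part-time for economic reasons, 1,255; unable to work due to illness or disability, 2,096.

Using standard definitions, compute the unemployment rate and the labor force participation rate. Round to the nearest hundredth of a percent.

Employed = 6,862 + 44,464 + 1,255 = 52,581 (anyone who worked, including part-time for economic reasons, counts as employed).
Unemployed = 2,004.
Labor force = 52,581 + 2,004 = 54,585.
Not in labor force = 9,198 + 20,638 + 8,547 + 2,096 = 40,479 (those not working and not actively searching are outside the labor force).
Civilian working-age population = 54,585 + 40,479 = 95,064.
Unemployment rate = 2,004 / 54,585 = 3.67%.
Labor force participation rate = 54,585 / 95,064 = 57.42%.

Unemployment rate ≈ 3.67%; labor force participation rate ≈ 57.42%.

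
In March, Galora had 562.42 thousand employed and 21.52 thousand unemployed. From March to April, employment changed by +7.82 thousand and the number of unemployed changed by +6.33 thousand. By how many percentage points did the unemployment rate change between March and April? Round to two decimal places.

The unemployment rate changed by +0.97 percentage points.

March: labor force = 562.42 + 21.52 = 583.94; u = 21.52/583.94 = 3.69%.
April: labor force = 570.24 + 27.85 = 598.09; u = 27.85/598.09 = 4.66%.
Change = 4.66% − 3.69% = +0.97 pp.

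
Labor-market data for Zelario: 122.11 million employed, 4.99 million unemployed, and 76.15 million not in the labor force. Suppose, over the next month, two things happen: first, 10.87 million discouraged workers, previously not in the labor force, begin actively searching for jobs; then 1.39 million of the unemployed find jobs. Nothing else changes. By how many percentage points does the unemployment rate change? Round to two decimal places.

The unemployment rate changes by +6.56 percentage points.

Initially, labor force = 122.11 + 4.99 = 127.10 million, so u = 4.99/127.10 = 3.93%.
After the first change, unemployed and labor force both rise by 10.87 → E = 122.11, U = 15.86, labor force = 137.97 million.
After the second change, unemployed falls and employed rises by 1.39; labor force unchanged → E = 123.50, U = 14.47, labor force = 137.97 million.
New unemployment rate = 14.47 / 137.97 = 10.49%.
Change = 10.49% − 3.93% = +6.56 percentage points.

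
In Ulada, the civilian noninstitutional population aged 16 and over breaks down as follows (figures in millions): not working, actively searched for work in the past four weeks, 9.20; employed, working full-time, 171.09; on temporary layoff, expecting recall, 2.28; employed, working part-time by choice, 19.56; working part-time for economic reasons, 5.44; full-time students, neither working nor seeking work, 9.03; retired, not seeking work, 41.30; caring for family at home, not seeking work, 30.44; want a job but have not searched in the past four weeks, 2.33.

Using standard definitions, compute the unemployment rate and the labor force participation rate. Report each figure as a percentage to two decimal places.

Unemployment rate ≈ 5.53%; labor force participation rate ≈ 71.41%.

Employed = 171.09 + 19.56 + 5.44 = 196.09 million (anyone who worked, including part-time for economic reasons, counts as employed).
Unemployed = 9.20 + 2.28 = 11.48 million (jobless and actively searching, or on temporary layoff).
Labor force = 196.09 + 11.48 = 207.57 million.
Not in labor force = 9.03 + 41.30 + 30.44 + 2.33 = 83.10 million (those not working and not actively searching are outside the labor force — including those who want a job but have given up searching).
Civilian working-age population = 207.57 + 83.10 = 290.67 million.
Unemployment rate = 11.48 / 207.57 = 5.53%.
Labor force participation rate = 207.57 / 290.67 = 71.41%.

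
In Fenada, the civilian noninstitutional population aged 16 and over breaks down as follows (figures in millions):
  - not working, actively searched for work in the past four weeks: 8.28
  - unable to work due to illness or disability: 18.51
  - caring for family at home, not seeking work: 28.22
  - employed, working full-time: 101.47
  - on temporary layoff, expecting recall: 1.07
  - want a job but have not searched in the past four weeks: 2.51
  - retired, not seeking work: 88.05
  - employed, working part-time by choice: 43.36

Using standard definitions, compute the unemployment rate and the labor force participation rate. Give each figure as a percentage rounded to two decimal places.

Employed = 101.47 + 43.36 = 144.83 million.
Unemployed = 8.28 + 1.07 = 9.35 million (jobless and actively searching, or on temporary layoff).
Labor force = 144.83 + 9.35 = 154.18 million.
Not in labor force = 18.51 + 28.22 + 2.51 + 88.05 = 137.29 million (those not working and not actively searching are outside the labor force — including those who want a job but have given up searching).
Civilian working-age population = 154.18 + 137.29 = 291.47 million.
Unemployment rate = 9.35 / 154.18 = 6.06%.
Labor force participation rate = 154.18 / 291.47 = 52.90%.

Unemployment rate ≈ 6.06%; labor force participation rate ≈ 52.90%.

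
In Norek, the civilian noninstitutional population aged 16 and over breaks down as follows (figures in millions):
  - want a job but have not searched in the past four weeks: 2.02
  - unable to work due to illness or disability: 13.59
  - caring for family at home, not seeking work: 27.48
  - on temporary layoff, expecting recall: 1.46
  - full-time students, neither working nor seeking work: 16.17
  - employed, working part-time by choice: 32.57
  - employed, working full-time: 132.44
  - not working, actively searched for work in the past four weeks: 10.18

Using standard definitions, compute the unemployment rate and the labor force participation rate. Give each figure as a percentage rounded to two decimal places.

Employed = 32.57 + 132.44 = 165.01 million.
Unemployed = 1.46 + 10.18 = 11.64 million (jobless and actively searching, or on temporary layoff).
Labor force = 165.01 + 11.64 = 176.65 million.
Not in labor force = 2.02 + 13.59 + 27.48 + 16.17 = 59.26 million (those not working and not actively searching are outside the labor force — including those who want a job but have given up searching).
Civilian working-age population = 176.65 + 59.26 = 235.91 million.
Unemployment rate = 11.64 / 176.65 = 6.59%.
Labor force participation rate = 176.65 / 235.91 = 74.88%.

Unemployment rate ≈ 6.59%; labor force participation rate ≈ 74.88%.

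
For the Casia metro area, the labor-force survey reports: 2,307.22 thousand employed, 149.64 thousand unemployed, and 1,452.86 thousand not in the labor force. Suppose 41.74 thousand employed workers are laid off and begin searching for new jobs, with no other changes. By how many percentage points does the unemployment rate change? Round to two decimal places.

The unemployment rate changes by +1.70 percentage points.

Initially, labor force = 2,307.22 + 149.64 = 2,456.86 thousand, so u = 149.64/2,456.86 = 6.09%.
After the change, employed falls and unemployed rises by 41.74; labor force unchanged → E = 2,265.48, U = 191.38, labor force = 2,456.86 thousand.
New unemployment rate = 191.38 / 2,456.86 = 7.79%.
Change = 7.79% − 6.09% = +1.70 percentage points.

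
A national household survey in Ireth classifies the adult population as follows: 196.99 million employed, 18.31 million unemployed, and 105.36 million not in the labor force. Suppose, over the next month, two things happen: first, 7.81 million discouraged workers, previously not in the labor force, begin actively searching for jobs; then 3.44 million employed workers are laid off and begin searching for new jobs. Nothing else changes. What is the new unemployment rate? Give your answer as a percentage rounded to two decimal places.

Initially, labor force = 196.99 + 18.31 = 215.30 million, so u = 18.31/215.30 = 8.50%.
After the first change, unemployed and labor force both rise by 7.81 → E = 196.99, U = 26.12, labor force = 223.11 million.
After the second change, employed falls and unemployed rises by 3.44; labor force unchanged → E = 193.55, U = 29.56, labor force = 223.11 million.
New unemployment rate = 29.56 / 223.11 = 13.25%.

New unemployment rate ≈ 13.25%.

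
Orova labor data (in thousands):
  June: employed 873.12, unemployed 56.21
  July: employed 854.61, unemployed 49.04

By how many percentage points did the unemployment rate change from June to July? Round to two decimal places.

The unemployment rate changed by −0.62 percentage points.

June: labor force = 873.12 + 56.21 = 929.33; u = 56.21/929.33 = 6.05%.
July: labor force = 854.61 + 49.04 = 903.65; u = 49.04/903.65 = 5.43%.
Change = 5.43% − 6.05% = −0.62 pp.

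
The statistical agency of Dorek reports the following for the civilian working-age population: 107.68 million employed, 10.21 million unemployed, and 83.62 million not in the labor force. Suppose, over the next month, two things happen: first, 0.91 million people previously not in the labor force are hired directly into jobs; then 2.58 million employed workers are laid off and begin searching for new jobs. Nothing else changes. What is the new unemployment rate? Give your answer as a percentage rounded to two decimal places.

Initially, labor force = 107.68 + 10.21 = 117.89 million, so u = 10.21/117.89 = 8.66%.
After the first change, employed and labor force both rise by 0.91; unemployed unchanged → E = 108.59, U = 10.21, labor force = 118.80 million.
After the second change, employed falls and unemployed rises by 2.58; labor force unchanged → E = 106.01, U = 12.79, labor force = 118.80 million.
New unemployment rate = 12.79 / 118.80 = 10.77%.

New unemployment rate ≈ 10.77%.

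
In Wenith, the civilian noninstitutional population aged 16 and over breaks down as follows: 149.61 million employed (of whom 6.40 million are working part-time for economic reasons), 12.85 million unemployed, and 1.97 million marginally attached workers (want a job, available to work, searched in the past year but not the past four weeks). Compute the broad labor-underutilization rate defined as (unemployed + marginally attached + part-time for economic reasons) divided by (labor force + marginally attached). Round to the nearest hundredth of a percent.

Labor force = 149.61 + 12.85 = 162.46 million.
Numerator = 12.85 + 1.97 + 6.40 = 21.22 million.
Denominator = 162.46 + 1.97 = 164.43 million.
Broad rate = 21.22 / 164.43 = 12.91%.

Broad underutilization rate ≈ 12.91%.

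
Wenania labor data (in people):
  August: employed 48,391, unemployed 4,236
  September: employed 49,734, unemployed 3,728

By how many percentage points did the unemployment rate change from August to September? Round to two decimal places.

August: labor force = 48,391 + 4,236 = 52,627; u = 4,236/52,627 = 8.05%.
September: labor force = 49,734 + 3,728 = 53,462; u = 3,728/53,462 = 6.97%.
Change = 6.97% − 8.05% = −1.08 pp.

The unemployment rate changed by −1.08 percentage points.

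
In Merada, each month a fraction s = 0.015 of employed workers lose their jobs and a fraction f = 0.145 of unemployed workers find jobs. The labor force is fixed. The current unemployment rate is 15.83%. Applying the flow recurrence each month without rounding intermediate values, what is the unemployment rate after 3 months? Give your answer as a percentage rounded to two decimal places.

Unemployment rate after three months ≈ 13.20%.

With a fixed labor force, u_{t+1} = u_t + s·(1−u_t) − f·u_t = u_t·(1−s−f) + s.
Here 1−s−f = 0.840 and s = 0.015.
u_1 = 0.158300 × 0.840 + 0.015 = 0.147972.
u_2 = 0.147972 × 0.840 + 0.015 = 0.139296.
u_3 = 0.139296 × 0.840 + 0.015 = 0.132009.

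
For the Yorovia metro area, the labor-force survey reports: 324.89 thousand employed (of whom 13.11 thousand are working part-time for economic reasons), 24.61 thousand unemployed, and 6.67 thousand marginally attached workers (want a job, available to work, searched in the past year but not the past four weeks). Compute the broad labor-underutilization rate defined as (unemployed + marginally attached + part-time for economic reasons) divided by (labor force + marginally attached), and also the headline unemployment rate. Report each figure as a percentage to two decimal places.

Broad underutilization rate ≈ 12.46%; headline unemployment rate ≈ 7.04%.

Labor force = 324.89 + 24.61 = 349.50 thousand.
Numerator = 24.61 + 6.67 + 13.11 = 44.39 thousand.
Denominator = 349.50 + 6.67 = 356.17 thousand.
Broad rate = 44.39 / 356.17 = 12.46%.
Headline unemployment rate = 24.61 / 349.50 = 7.04%.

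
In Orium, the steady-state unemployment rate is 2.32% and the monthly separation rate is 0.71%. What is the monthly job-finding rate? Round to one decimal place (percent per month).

Job-finding rate ≈ 29.9% per month.

From u* = s/(s+f): f = s·(1−u)/u.
f = 0.71 × (1 − 0.0232) / 0.0232 = 0.6935 / 0.0232 ≈ 29.9% per month.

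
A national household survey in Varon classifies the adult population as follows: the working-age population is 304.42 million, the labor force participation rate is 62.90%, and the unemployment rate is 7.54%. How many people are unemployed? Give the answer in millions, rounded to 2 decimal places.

Labor force = 0.6290 × 304.42 = 191.48 million.
Unemployed = 0.0754 × 191.48 ≈ 14.44 million.

About 14.44 million are unemployed.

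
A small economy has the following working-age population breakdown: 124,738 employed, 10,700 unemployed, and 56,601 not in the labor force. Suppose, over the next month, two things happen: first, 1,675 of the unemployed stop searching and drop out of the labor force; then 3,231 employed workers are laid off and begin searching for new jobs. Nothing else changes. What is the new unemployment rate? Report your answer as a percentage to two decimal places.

Initially, labor force = 124,738 + 10,700 = 135,438, so u = 10,700/135,438 = 7.90%.
After the first change, unemployed and labor force both fall by 1,675 → E = 124,738, U = 9,025, labor force = 133,763.
After the second change, employed falls and unemployed rises by 3,231; labor force unchanged → E = 121,507, U = 12,256, labor force = 133,763.
New unemployment rate = 12,256 / 133,763 = 9.16%.

New unemployment rate ≈ 9.16%.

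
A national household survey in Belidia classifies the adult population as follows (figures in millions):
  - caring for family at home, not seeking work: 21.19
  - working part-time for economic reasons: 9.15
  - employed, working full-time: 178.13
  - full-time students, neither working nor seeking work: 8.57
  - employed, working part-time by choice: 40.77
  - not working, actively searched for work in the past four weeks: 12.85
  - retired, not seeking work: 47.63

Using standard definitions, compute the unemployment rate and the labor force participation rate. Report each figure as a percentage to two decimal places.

Employed = 9.15 + 178.13 + 40.77 = 228.05 million (anyone who worked, including part-time for economic reasons, counts as employed).
Unemployed = 12.85 million.
Labor force = 228.05 + 12.85 = 240.90 million.
Not in labor force = 21.19 + 8.57 + 47.63 = 77.39 million (those not working and not actively searching are outside the labor force).
Civilian working-age population = 240.90 + 77.39 = 318.29 million.
Unemployment rate = 12.85 / 240.90 = 5.33%.
Labor force participation rate = 240.90 / 318.29 = 75.69%.

Unemployment rate ≈ 5.33%; labor force participation rate ≈ 75.69%.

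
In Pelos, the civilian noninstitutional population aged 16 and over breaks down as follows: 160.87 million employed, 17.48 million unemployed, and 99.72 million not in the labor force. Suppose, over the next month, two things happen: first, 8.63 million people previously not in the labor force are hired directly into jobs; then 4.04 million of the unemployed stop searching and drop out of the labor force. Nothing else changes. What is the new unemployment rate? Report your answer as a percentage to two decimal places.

New unemployment rate ≈ 7.35%.

Initially, labor force = 160.87 + 17.48 = 178.35 million, so u = 17.48/178.35 = 9.80%.
After the first change, employed and labor force both rise by 8.63; unemployed unchanged → E = 169.50, U = 17.48, labor force = 186.98 million.
After the second change, unemployed and labor force both fall by 4.04 → E = 169.50, U = 13.44, labor force = 182.94 million.
New unemployment rate = 13.44 / 182.94 = 7.35%.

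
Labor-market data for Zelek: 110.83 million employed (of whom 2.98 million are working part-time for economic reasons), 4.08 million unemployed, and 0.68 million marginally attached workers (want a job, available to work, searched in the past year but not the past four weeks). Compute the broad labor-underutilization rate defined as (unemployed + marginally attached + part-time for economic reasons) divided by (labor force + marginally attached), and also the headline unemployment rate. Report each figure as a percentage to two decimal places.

Broad underutilization rate ≈ 6.70%; headline unemployment rate ≈ 3.55%.

Labor force = 110.83 + 4.08 = 114.91 million.
Numerator = 4.08 + 0.68 + 2.98 = 7.74 million.
Denominator = 114.91 + 0.68 = 115.59 million.
Broad rate = 7.74 / 115.59 = 6.70%.
Headline unemployment rate = 4.08 / 114.91 = 3.55%.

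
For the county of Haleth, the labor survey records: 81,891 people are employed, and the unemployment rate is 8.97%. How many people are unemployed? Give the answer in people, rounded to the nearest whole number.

Let U be the number unemployed. The labor force is E + U, and U/(E+U) = 0.0897.
So U = 0.0897 × 81,891 / (1 − 0.0897) = 7345.62 / 0.9103 ≈ 8,069.

About 8,069 are unemployed.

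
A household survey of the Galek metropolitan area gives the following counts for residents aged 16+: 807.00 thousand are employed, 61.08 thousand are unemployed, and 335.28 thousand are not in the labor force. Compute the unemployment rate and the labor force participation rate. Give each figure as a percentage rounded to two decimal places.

Labor force = employed + unemployed = 807.00 + 61.08 = 868.08 thousand.
Working-age population = 868.08 + 335.28 = 1,203.36 thousand.
Unemployment rate = 61.08 / 868.08 = 7.04%.
Labor force participation rate = 868.08 / 1,203.36 = 72.14%.

Unemployment rate ≈ 7.04%; labor force participation rate ≈ 72.14%.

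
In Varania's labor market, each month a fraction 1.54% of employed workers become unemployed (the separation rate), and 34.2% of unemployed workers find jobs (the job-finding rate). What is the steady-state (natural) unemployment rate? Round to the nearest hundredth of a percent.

Steady-state unemployment rate ≈ 4.31%.

At steady state the flows balance: s·E = f·U, so U/(E+U) = s/(s+f).
u* = 1.54 / (1.54 + 34.2) = 1.54 / 35.74 = 4.31%.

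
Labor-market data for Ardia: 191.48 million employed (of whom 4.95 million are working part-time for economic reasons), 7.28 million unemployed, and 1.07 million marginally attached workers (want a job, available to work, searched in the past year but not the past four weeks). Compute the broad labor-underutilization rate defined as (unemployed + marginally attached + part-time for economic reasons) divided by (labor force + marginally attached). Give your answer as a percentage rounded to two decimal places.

Labor force = 191.48 + 7.28 = 198.76 million.
Numerator = 7.28 + 1.07 + 4.95 = 13.30 million.
Denominator = 198.76 + 1.07 = 199.83 million.
Broad rate = 13.30 / 199.83 = 6.66%.

Broad underutilization rate ≈ 6.66%.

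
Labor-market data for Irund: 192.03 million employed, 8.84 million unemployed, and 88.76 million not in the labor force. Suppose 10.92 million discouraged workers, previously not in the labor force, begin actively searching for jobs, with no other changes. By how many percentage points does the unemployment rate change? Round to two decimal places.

The unemployment rate changes by +4.93 percentage points.

Initially, labor force = 192.03 + 8.84 = 200.87 million, so u = 8.84/200.87 = 4.40%.
After the change, unemployed and labor force both rise by 10.92 → E = 192.03, U = 19.76, labor force = 211.79 million.
New unemployment rate = 19.76 / 211.79 = 9.33%.
Change = 9.33% − 4.40% = +4.93 percentage points.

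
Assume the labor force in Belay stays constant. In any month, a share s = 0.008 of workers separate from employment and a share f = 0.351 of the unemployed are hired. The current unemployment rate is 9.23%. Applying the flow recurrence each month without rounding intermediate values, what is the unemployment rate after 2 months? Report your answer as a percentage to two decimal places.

With a fixed labor force, u_{t+1} = u_t + s·(1−u_t) − f·u_t = u_t·(1−s−f) + s.
Here 1−s−f = 0.641 and s = 0.008.
u_1 = 0.092300 × 0.641 + 0.008 = 0.067164.
u_2 = 0.067164 × 0.641 + 0.008 = 0.051052.

Unemployment rate after two months ≈ 5.11%.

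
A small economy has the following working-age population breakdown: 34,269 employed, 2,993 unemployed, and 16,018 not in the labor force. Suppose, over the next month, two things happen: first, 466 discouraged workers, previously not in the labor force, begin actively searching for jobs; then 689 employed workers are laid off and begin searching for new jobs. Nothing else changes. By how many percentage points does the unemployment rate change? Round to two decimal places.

The unemployment rate changes by +2.96 percentage points.

Initially, labor force = 34,269 + 2,993 = 37,262, so u = 2,993/37,262 = 8.03%.
After the first change, unemployed and labor force both rise by 466 → E = 34,269, U = 3,459, labor force = 37,728.
After the second change, employed falls and unemployed rises by 689; labor force unchanged → E = 33,580, U = 4,148, labor force = 37,728.
New unemployment rate = 4,148 / 37,728 = 10.99%.
Change = 10.99% − 8.03% = +2.96 percentage points.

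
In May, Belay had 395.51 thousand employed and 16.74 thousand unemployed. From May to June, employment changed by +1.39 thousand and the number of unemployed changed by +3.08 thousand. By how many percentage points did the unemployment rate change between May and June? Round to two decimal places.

May: labor force = 395.51 + 16.74 = 412.25; u = 16.74/412.25 = 4.06%.
June: labor force = 396.90 + 19.82 = 416.72; u = 19.82/416.72 = 4.76%.
Change = 4.76% − 4.06% = +0.70 pp.

The unemployment rate changed by +0.70 percentage points.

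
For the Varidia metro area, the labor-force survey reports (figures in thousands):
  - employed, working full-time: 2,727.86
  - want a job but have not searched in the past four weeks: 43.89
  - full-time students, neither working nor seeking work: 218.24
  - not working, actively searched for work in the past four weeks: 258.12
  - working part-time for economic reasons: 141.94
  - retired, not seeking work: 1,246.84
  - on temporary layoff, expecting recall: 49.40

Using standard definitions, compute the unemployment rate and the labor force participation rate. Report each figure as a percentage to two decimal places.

Unemployment rate ≈ 9.68%; labor force participation rate ≈ 67.80%.

Employed = 2,727.86 + 141.94 = 2,869.80 thousand (anyone who worked, including part-time for economic reasons, counts as employed).
Unemployed = 258.12 + 49.40 = 307.52 thousand (jobless and actively searching, or on temporary layoff).
Labor force = 2,869.80 + 307.52 = 3,177.32 thousand.
Not in labor force = 43.89 + 218.24 + 1,246.84 = 1,508.97 thousand (those not working and not actively searching are outside the labor force — including those who want a job but have given up searching).
Civilian working-age population = 3,177.32 + 1,508.97 = 4,686.29 thousand.
Unemployment rate = 307.52 / 3,177.32 = 9.68%.
Labor force participation rate = 3,177.32 / 4,686.29 = 67.80%.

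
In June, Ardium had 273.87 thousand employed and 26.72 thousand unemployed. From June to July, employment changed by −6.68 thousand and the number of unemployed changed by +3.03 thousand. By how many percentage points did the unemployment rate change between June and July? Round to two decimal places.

The unemployment rate changed by +1.13 percentage points.

June: labor force = 273.87 + 26.72 = 300.59; u = 26.72/300.59 = 8.89%.
July: labor force = 267.19 + 29.75 = 296.94; u = 29.75/296.94 = 10.02%.
Change = 10.02% − 8.89% = +1.13 pp.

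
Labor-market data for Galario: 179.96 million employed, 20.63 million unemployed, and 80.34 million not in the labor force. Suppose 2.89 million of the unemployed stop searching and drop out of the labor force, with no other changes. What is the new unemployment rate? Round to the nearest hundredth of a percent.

Initially, labor force = 179.96 + 20.63 = 200.59 million, so u = 20.63/200.59 = 10.28%.
After the change, unemployed and labor force both fall by 2.89 → E = 179.96, U = 17.74, labor force = 197.70 million.
New unemployment rate = 17.74 / 197.70 = 8.97%.

New unemployment rate ≈ 8.97%.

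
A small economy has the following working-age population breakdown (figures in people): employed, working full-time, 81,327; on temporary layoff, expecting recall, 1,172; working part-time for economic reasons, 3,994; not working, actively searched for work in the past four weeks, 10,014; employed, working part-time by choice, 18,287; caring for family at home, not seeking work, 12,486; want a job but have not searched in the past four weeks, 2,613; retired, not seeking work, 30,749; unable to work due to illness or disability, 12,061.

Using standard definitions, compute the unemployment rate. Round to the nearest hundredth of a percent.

Employed = 81,327 + 3,994 + 18,287 = 103,608 (anyone who worked, including part-time for economic reasons, counts as employed).
Unemployed = 1,172 + 10,014 = 11,186 (jobless and actively searching, or on temporary layoff).
Labor force = 103,608 + 11,186 = 114,794.
Unemployment rate = 11,186 / 114,794 = 9.74%.

Unemployment rate ≈ 9.74%.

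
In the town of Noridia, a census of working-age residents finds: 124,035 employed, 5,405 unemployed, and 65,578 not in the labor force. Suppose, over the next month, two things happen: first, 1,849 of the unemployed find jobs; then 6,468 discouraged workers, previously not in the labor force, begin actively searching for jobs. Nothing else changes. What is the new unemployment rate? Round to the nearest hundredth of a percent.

Initially, labor force = 124,035 + 5,405 = 129,440, so u = 5,405/129,440 = 4.18%.
After the first change, unemployed falls and employed rises by 1,849; labor force unchanged → E = 125,884, U = 3,556, labor force = 129,440.
After the second change, unemployed and labor force both rise by 6,468 → E = 125,884, U = 10,024, labor force = 135,908.
New unemployment rate = 10,024 / 135,908 = 7.38%.

New unemployment rate ≈ 7.38%.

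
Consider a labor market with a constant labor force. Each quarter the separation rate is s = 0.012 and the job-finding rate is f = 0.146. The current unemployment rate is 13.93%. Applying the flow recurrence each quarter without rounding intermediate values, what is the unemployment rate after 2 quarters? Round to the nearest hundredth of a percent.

With a fixed labor force, u_{t+1} = u_t + s·(1−u_t) − f·u_t = u_t·(1−s−f) + s.
Here 1−s−f = 0.842 and s = 0.012.
u_1 = 0.139300 × 0.842 + 0.012 = 0.129291.
u_2 = 0.129291 × 0.842 + 0.012 = 0.120863.

Unemployment rate after two quarters ≈ 12.09%.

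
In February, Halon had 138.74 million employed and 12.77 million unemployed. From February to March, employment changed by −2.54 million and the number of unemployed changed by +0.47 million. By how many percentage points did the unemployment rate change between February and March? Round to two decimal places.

February: labor force = 138.74 + 12.77 = 151.51; u = 12.77/151.51 = 8.43%.
March: labor force = 136.20 + 13.24 = 149.44; u = 13.24/149.44 = 8.86%.
Change = 8.86% − 8.43% = +0.43 pp.

The unemployment rate changed by +0.43 percentage points.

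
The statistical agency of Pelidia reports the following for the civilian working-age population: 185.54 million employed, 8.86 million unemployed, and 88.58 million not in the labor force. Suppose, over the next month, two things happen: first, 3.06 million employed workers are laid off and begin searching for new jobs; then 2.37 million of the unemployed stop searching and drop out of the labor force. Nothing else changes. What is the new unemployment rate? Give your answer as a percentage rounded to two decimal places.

Initially, labor force = 185.54 + 8.86 = 194.40 million, so u = 8.86/194.40 = 4.56%.
After the first change, employed falls and unemployed rises by 3.06; labor force unchanged → E = 182.48, U = 11.92, labor force = 194.40 million.
After the second change, unemployed and labor force both fall by 2.37 → E = 182.48, U = 9.55, labor force = 192.03 million.
New unemployment rate = 9.55 / 192.03 = 4.97%.

New unemployment rate ≈ 4.97%.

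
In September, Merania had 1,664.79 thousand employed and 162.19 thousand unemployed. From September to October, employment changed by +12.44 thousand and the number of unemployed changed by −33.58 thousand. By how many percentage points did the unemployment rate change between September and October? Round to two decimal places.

The unemployment rate changed by −1.76 percentage points.

September: labor force = 1,664.79 + 162.19 = 1,826.98; u = 162.19/1,826.98 = 8.88%.
October: labor force = 1,677.23 + 128.61 = 1,805.84; u = 128.61/1,805.84 = 7.12%.
Change = 7.12% − 8.88% = −1.76 pp.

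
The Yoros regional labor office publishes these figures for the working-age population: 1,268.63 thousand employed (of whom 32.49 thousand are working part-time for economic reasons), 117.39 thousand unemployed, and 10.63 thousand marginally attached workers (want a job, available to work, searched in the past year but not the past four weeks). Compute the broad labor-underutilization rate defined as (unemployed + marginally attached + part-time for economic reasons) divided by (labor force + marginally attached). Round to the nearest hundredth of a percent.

Labor force = 1,268.63 + 117.39 = 1,386.02 thousand.
Numerator = 117.39 + 10.63 + 32.49 = 160.51 thousand.
Denominator = 1,386.02 + 10.63 = 1,396.65 thousand.
Broad rate = 160.51 / 1,396.65 = 11.49%.

Broad underutilization rate ≈ 11.49%.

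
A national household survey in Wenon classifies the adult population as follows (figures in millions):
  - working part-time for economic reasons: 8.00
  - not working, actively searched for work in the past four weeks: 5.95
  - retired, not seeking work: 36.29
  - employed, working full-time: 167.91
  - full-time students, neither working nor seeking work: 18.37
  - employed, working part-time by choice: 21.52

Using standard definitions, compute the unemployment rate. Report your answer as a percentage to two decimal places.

Employed = 8.00 + 167.91 + 21.52 = 197.43 million (anyone who worked, including part-time for economic reasons, counts as employed).
Unemployed = 5.95 million.
Labor force = 197.43 + 5.95 = 203.38 million.
Unemployment rate = 5.95 / 203.38 = 2.93%.

Unemployment rate ≈ 2.93%.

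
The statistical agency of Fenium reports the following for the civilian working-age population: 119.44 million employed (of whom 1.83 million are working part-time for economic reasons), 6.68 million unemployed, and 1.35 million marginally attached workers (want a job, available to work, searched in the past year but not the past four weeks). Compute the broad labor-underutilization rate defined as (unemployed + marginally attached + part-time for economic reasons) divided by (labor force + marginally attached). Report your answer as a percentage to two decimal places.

Labor force = 119.44 + 6.68 = 126.12 million.
Numerator = 6.68 + 1.35 + 1.83 = 9.86 million.
Denominator = 126.12 + 1.35 = 127.47 million.
Broad rate = 9.86 / 127.47 = 7.74%.

Broad underutilization rate ≈ 7.74%.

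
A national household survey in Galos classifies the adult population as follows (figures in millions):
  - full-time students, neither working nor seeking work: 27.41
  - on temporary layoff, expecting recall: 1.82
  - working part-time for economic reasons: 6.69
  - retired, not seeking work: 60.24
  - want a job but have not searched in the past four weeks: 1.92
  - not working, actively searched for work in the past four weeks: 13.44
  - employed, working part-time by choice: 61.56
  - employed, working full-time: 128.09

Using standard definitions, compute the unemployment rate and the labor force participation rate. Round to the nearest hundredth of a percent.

Unemployment rate ≈ 7.21%; labor force participation rate ≈ 70.26%.

Employed = 6.69 + 61.56 + 128.09 = 196.34 million (anyone who worked, including part-time for economic reasons, counts as employed).
Unemployed = 1.82 + 13.44 = 15.26 million (jobless and actively searching, or on temporary layoff).
Labor force = 196.34 + 15.26 = 211.60 million.
Not in labor force = 27.41 + 60.24 + 1.92 = 89.57 million (those not working and not actively searching are outside the labor force — including those who want a job but have given up searching).
Civilian working-age population = 211.60 + 89.57 = 301.17 million.
Unemployment rate = 15.26 / 211.60 = 7.21%.
Labor force participation rate = 211.60 / 301.17 = 70.26%.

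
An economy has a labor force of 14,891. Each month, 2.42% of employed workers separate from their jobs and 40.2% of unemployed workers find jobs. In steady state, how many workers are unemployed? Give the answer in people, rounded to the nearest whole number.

About 846 are unemployed in steady state.

Steady-state unemployment rate u* = s/(s+f) = 2.42/(2.42+40.2) = 0.056781.
Unemployed = u* × labor force = 0.056781 × 14,891 ≈ 846.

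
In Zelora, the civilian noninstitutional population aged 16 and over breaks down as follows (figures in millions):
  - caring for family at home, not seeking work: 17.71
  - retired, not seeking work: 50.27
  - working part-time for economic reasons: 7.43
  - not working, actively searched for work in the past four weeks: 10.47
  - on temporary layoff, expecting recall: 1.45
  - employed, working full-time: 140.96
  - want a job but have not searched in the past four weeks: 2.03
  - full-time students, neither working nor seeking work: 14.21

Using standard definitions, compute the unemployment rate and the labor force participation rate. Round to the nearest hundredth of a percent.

Employed = 7.43 + 140.96 = 148.39 million (anyone who worked, including part-time for economic reasons, counts as employed).
Unemployed = 10.47 + 1.45 = 11.92 million (jobless and actively searching, or on temporary layoff).
Labor force = 148.39 + 11.92 = 160.31 million.
Not in labor force = 17.71 + 50.27 + 2.03 + 14.21 = 84.22 million (those not working and not actively searching are outside the labor force — including those who want a job but have given up searching).
Civilian working-age population = 160.31 + 84.22 = 244.53 million.
Unemployment rate = 11.92 / 160.31 = 7.44%.
Labor force participation rate = 160.31 / 244.53 = 65.56%.

Unemployment rate ≈ 7.44%; labor force participation rate ≈ 65.56%.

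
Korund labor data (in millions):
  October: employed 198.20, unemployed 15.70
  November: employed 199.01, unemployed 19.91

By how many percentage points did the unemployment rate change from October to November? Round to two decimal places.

October: labor force = 198.20 + 15.70 = 213.90; u = 15.70/213.90 = 7.34%.
November: labor force = 199.01 + 19.91 = 218.92; u = 19.91/218.92 = 9.09%.
Change = 9.09% − 7.34% = +1.75 pp.

The unemployment rate changed by +1.75 percentage points.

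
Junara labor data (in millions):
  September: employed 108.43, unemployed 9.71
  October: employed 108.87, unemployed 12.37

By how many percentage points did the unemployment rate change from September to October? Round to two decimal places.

September: labor force = 108.43 + 9.71 = 118.14; u = 9.71/118.14 = 8.22%.
October: labor force = 108.87 + 12.37 = 121.24; u = 12.37/121.24 = 10.20%.
Change = 10.20% − 8.22% = +1.98 pp.

The unemployment rate changed by +1.98 percentage points.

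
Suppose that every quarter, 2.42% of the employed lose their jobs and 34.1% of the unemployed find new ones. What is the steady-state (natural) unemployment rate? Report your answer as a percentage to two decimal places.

Steady-state unemployment rate ≈ 6.63%.

At steady state the flows balance: s·E = f·U, so U/(E+U) = s/(s+f).
u* = 2.42 / (2.42 + 34.1) = 2.42 / 36.52 = 6.63%.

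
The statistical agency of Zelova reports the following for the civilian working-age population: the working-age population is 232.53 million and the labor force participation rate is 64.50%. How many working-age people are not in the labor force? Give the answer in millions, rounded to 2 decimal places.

About 82.55 million are not in the labor force.

Share not in the labor force = 1 − 0.6450 = 0.3550.
Not in labor force = 0.3550 × 232.53 ≈ 82.55 million.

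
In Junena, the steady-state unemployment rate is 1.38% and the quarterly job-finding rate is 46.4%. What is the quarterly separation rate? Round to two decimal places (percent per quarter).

From u* = s/(s+f): s = u·f/(1−u).
s = 0.0138 × 46.4 / (1 − 0.0138) = 0.6403 / 0.9862 ≈ 0.65% per quarter.

Separation rate ≈ 0.65% per quarter.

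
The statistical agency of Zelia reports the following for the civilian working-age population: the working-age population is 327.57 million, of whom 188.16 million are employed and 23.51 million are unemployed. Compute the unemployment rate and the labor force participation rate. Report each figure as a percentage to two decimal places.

Unemployment rate ≈ 11.11%; labor force participation rate ≈ 64.62%.

Labor force = employed + unemployed = 188.16 + 23.51 = 211.67 million.
Unemployment rate = 23.51 / 211.67 = 11.11%.
Labor force participation rate = 211.67 / 327.57 = 64.62%.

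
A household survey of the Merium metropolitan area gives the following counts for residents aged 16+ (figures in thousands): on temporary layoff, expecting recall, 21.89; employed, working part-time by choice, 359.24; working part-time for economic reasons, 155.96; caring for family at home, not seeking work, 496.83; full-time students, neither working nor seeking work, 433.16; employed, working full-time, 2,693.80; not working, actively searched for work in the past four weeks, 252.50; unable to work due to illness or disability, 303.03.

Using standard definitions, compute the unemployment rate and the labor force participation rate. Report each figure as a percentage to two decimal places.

Unemployment rate ≈ 7.88%; labor force participation rate ≈ 73.86%.

Employed = 359.24 + 155.96 + 2,693.80 = 3,209.00 thousand (anyone who worked, including part-time for economic reasons, counts as employed).
Unemployed = 21.89 + 252.50 = 274.39 thousand (jobless and actively searching, or on temporary layoff).
Labor force = 3,209.00 + 274.39 = 3,483.39 thousand.
Not in labor force = 496.83 + 433.16 + 303.03 = 1,233.02 thousand (those not working and not actively searching are outside the labor force).
Civilian working-age population = 3,483.39 + 1,233.02 = 4,716.41 thousand.
Unemployment rate = 274.39 / 3,483.39 = 7.88%.
Labor force participation rate = 3,483.39 / 4,716.41 = 73.86%.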